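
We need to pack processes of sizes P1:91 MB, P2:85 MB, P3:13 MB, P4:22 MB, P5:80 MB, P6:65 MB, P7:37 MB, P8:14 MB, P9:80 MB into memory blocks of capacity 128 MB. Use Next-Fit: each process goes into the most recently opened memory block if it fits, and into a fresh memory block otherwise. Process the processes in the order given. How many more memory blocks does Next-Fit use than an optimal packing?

0

Next-Fit: [91] [85,13,22] [80] [65,37,14] [80] → 5 memory blocks.
5 processes exceed 64 MB (half the capacity), and no two of those can share a memory block, so at least 5 memory blocks are needed.
So 5 is already optimal.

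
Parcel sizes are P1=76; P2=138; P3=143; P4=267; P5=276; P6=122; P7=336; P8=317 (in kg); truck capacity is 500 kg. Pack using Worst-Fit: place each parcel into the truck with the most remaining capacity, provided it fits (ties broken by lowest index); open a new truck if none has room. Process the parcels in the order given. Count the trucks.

P1 (76 kg) → truck 1 (remaining 424 kg)
P2 (138 kg) → truck 1 (remaining 286 kg)
P3 (143 kg) → truck 1 (remaining 143 kg)
P4 (267 kg) → truck 2 (remaining 233 kg)
P5 (276 kg) → truck 3 (remaining 224 kg)
P6 (122 kg) → truck 2 (remaining 111 kg)
P7 (336 kg) → truck 4 (remaining 164 kg)
P8 (317 kg) → truck 5 (remaining 183 kg)

5 trucks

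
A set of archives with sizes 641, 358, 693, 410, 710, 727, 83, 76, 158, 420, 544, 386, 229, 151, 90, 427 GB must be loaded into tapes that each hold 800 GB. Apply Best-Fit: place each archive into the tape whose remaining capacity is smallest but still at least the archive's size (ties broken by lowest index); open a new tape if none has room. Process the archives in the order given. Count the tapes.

9

Put 641 GB in tape 1; 159 GB remain.
Put 358 GB in tape 2; 442 GB remain.
Put 693 GB in tape 3; 107 GB remain.
Put 410 GB in tape 2; 32 GB remain.
Put 710 GB in tape 4; 90 GB remain.
Put 727 GB in tape 5; 73 GB remain.
Put 83 GB in tape 4; 7 GB remain.
Put 76 GB in tape 3; 31 GB remain.
Put 158 GB in tape 1; 1 GB remain.
Put 420 GB in tape 6; 380 GB remain.
Put 544 GB in tape 7; 256 GB remain.
Put 386 GB in tape 8; 414 GB remain.
Put 229 GB in tape 7; 27 GB remain.
Put 151 GB in tape 6; 229 GB remain.
Put 90 GB in tape 6; 139 GB remain.
Put 427 GB in tape 9; 373 GB remain.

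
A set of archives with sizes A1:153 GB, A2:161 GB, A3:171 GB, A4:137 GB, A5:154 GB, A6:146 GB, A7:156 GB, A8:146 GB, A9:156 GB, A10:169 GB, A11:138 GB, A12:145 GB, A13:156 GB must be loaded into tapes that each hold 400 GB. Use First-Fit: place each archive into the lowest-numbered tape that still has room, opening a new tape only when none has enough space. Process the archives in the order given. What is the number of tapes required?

A1 (153 GB) → tape 1 (remaining 247 GB)
A2 (161 GB) → tape 1 (remaining 86 GB)
A3 (171 GB) → tape 2 (remaining 229 GB)
A4 (137 GB) → tape 2 (remaining 92 GB)
A5 (154 GB) → tape 3 (remaining 246 GB)
A6 (146 GB) → tape 3 (remaining 100 GB)
A7 (156 GB) → tape 4 (remaining 244 GB)
A8 (146 GB) → tape 4 (remaining 98 GB)
A9 (156 GB) → tape 5 (remaining 244 GB)
A10 (169 GB) → tape 5 (remaining 75 GB)
A11 (138 GB) → tape 6 (remaining 262 GB)
A12 (145 GB) → tape 6 (remaining 117 GB)
A13 (156 GB) → tape 7 (remaining 244 GB)
Final tapes: [153,161] [171,137] [154,146] [156,146] [156,169] [138,145] [156].

7 tapes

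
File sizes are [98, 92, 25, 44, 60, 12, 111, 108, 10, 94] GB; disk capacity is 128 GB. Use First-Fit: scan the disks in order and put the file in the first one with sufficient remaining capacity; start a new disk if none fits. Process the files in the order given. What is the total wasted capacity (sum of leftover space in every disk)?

Put 98 GB in disk 1; 30 GB remain.
Put 92 GB in disk 2; 36 GB remain.
Put 25 GB in disk 1; 5 GB remain.
Put 44 GB in disk 3; 84 GB remain.
Put 60 GB in disk 3; 24 GB remain.
Put 12 GB in disk 2; 24 GB remain.
Put 111 GB in disk 4; 17 GB remain.
Put 108 GB in disk 5; 20 GB remain.
Put 10 GB in disk 2; 14 GB remain.
Put 94 GB in disk 6; 34 GB remain.
6 disks × 128 GB = 768 GB; used 654 GB; unused 114 GB.

114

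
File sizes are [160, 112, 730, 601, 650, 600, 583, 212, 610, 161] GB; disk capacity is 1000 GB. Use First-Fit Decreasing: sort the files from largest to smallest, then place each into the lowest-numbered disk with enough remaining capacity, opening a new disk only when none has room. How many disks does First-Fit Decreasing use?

6 disks

Sorted descending: 730, 650, 610, 601, 600, 583, 212, 161, 160, 112.
Put 730 GB in disk 1; 270 GB remain.
Put 650 GB in disk 2; 350 GB remain.
Put 610 GB in disk 3; 390 GB remain.
Put 601 GB in disk 4; 399 GB remain.
Put 600 GB in disk 5; 400 GB remain.
Put 583 GB in disk 6; 417 GB remain.
Put 212 GB in disk 1; 58 GB remain.
Put 161 GB in disk 2; 189 GB remain.
Put 160 GB in disk 2; 29 GB remain.
Put 112 GB in disk 3; 278 GB remain.
Final disks: [730,212] [650,161,160] [610,112] [601] [600] [583].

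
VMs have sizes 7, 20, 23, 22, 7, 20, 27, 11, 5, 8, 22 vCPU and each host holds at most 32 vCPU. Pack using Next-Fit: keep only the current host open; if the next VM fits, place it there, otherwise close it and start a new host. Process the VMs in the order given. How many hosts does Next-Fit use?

7 hosts

7 vCPU → host 1 (remaining 25 vCPU)
20 vCPU → host 1 (remaining 5 vCPU)
23 vCPU → host 2 (remaining 9 vCPU)
22 vCPU → host 3 (remaining 10 vCPU)
7 vCPU → host 3 (remaining 3 vCPU)
20 vCPU → host 4 (remaining 12 vCPU)
27 vCPU → host 5 (remaining 5 vCPU)
11 vCPU → host 6 (remaining 21 vCPU)
5 vCPU → host 6 (remaining 16 vCPU)
8 vCPU → host 6 (remaining 8 vCPU)
22 vCPU → host 7 (remaining 10 vCPU)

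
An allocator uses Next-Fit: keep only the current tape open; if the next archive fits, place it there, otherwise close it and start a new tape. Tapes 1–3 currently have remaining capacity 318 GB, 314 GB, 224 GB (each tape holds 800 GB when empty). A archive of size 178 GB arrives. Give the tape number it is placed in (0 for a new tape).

3

Next-Fit only looks at tape 3, which has 224 GB free.
178 GB fits there.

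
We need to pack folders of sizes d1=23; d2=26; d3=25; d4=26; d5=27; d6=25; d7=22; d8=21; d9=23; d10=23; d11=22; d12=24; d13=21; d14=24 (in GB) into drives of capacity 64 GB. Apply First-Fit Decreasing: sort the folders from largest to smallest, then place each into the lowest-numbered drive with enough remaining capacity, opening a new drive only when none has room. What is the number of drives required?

7

Sorted descending: 27, 26, 26, 25, 25, 24, 24, 23, 23, 23, 22, 22, 21, 21.
drive 1: place 27 GB, 37 GB left
drive 1: place 26 GB, 11 GB left
drive 2: place 26 GB, 38 GB left
drive 2: place 25 GB, 13 GB left
drive 3: place 25 GB, 39 GB left
drive 3: place 24 GB, 15 GB left
drive 4: place 24 GB, 40 GB left
drive 4: place 23 GB, 17 GB left
drive 5: place 23 GB, 41 GB left
drive 5: place 23 GB, 18 GB left
drive 6: place 22 GB, 42 GB left
drive 6: place 22 GB, 20 GB left
drive 7: place 21 GB, 43 GB left
drive 7: place 21 GB, 22 GB left
Final drives: [27,26] [26,25] [25,24] [24,23] [23,23] [22,22] [21,21].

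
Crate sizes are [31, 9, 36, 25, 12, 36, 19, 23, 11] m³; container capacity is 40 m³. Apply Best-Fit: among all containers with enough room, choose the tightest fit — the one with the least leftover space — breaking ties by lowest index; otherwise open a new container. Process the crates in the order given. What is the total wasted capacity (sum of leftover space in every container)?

38

31 m³ → container 1 (remaining 9 m³)
9 m³ → container 1 (remaining 0 m³)
36 m³ → container 2 (remaining 4 m³)
25 m³ → container 3 (remaining 15 m³)
12 m³ → container 3 (remaining 3 m³)
36 m³ → container 4 (remaining 4 m³)
19 m³ → container 5 (remaining 21 m³)
23 m³ → container 6 (remaining 17 m³)
11 m³ → container 6 (remaining 6 m³)
6 containers × 40 m³ = 240 m³; used 202 m³; unused 38 m³.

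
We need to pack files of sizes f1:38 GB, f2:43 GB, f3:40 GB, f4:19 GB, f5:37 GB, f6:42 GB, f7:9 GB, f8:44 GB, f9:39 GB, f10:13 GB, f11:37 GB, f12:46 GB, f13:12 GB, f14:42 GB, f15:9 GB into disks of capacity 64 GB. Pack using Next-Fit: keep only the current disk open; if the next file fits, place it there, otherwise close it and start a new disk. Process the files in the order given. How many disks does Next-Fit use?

Put f1 (38 GB) in disk 1; 26 GB remain.
Put f2 (43 GB) in disk 2; 21 GB remain.
Put f3 (40 GB) in disk 3; 24 GB remain.
Put f4 (19 GB) in disk 3; 5 GB remain.
Put f5 (37 GB) in disk 4; 27 GB remain.
Put f6 (42 GB) in disk 5; 22 GB remain.
Put f7 (9 GB) in disk 5; 13 GB remain.
Put f8 (44 GB) in disk 6; 20 GB remain.
Put f9 (39 GB) in disk 7; 25 GB remain.
Put f10 (13 GB) in disk 7; 12 GB remain.
Put f11 (37 GB) in disk 8; 27 GB remain.
Put f12 (46 GB) in disk 9; 18 GB remain.
Put f13 (12 GB) in disk 9; 6 GB remain.
Put f14 (42 GB) in disk 10; 22 GB remain.
Put f15 (9 GB) in disk 10; 13 GB remain.

10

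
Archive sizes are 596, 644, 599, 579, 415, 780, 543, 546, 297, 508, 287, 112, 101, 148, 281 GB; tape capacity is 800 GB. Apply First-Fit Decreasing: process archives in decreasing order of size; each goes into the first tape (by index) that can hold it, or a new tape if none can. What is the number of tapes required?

10

Sorted descending: 780, 644, 599, 596, 579, 546, 543, 508, 415, 297, 287, 281, 148, 112, 101.
Put 780 GB in tape 1; 20 GB remain.
Put 644 GB in tape 2; 156 GB remain.
Put 599 GB in tape 3; 201 GB remain.
Put 596 GB in tape 4; 204 GB remain.
Put 579 GB in tape 5; 221 GB remain.
Put 546 GB in tape 6; 254 GB remain.
Put 543 GB in tape 7; 257 GB remain.
Put 508 GB in tape 8; 292 GB remain.
Put 415 GB in tape 9; 385 GB remain.
Put 297 GB in tape 9; 88 GB remain.
Put 287 GB in tape 8; 5 GB remain.
Put 281 GB in tape 10; 519 GB remain.
Put 148 GB in tape 2; 8 GB remain.
Put 112 GB in tape 3; 89 GB remain.
Put 101 GB in tape 4; 103 GB remain.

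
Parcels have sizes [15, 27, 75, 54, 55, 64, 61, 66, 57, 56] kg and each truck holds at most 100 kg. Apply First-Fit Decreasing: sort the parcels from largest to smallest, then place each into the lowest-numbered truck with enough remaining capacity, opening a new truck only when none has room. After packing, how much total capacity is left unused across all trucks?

Sorted descending: 75, 66, 64, 61, 57, 56, 55, 54, 27, 15.
75 kg → truck 1 (remaining 25 kg)
66 kg → truck 2 (remaining 34 kg)
64 kg → truck 3 (remaining 36 kg)
61 kg → truck 4 (remaining 39 kg)
57 kg → truck 5 (remaining 43 kg)
56 kg → truck 6 (remaining 44 kg)
55 kg → truck 7 (remaining 45 kg)
54 kg → truck 8 (remaining 46 kg)
27 kg → truck 2 (remaining 7 kg)
15 kg → truck 1 (remaining 10 kg)
8 trucks × 100 kg = 800 kg; used 530 kg; unused 270 kg.

270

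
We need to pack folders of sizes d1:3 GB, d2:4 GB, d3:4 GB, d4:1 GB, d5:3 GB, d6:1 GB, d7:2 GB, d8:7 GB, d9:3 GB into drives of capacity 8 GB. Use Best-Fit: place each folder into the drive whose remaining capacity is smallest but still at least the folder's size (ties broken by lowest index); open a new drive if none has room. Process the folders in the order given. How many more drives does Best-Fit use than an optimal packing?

Best-Fit: [3,4,1] [4,3,1] [2,3] [7] → 4 drives.
Total size 28 GB; any packing needs at least ⌈28/8⌉ = 4 drives.
So 4 is already optimal.

0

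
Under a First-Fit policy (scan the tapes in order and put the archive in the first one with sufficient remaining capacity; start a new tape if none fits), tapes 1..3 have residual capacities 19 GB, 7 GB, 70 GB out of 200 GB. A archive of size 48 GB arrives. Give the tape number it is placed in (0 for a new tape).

3

Tapes with room: tape 3 (70 GB).
The first with room is tape 3.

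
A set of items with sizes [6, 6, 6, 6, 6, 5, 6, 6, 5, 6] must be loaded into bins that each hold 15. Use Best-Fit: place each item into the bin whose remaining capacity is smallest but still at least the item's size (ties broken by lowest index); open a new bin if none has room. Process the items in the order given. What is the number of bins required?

5

bin 1: place 6, 9 left
bin 1: place 6, 3 left
bin 2: place 6, 9 left
bin 2: place 6, 3 left
bin 3: place 6, 9 left
bin 3: place 5, 4 left
bin 4: place 6, 9 left
bin 4: place 6, 3 left
bin 5: place 5, 10 left
bin 5: place 6, 4 left
Final bins: [6,6] [6,6] [6,5] [6,6] [5,6].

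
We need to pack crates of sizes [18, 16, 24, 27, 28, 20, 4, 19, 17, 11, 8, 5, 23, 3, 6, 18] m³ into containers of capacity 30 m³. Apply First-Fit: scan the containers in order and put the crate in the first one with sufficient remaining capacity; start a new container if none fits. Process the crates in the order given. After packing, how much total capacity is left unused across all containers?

container 1: place 18 m³, 12 m³ left
container 2: place 16 m³, 14 m³ left
container 3: place 24 m³, 6 m³ left
container 4: place 27 m³, 3 m³ left
container 5: place 28 m³, 2 m³ left
container 6: place 20 m³, 10 m³ left
container 1: place 4 m³, 8 m³ left
container 7: place 19 m³, 11 m³ left
container 8: place 17 m³, 13 m³ left
container 2: place 11 m³, 3 m³ left
container 1: place 8 m³, 0 m³ left
container 3: place 5 m³, 1 m³ left
container 9: place 23 m³, 7 m³ left
container 2: place 3 m³, 0 m³ left
container 6: place 6 m³, 4 m³ left
container 10: place 18 m³, 12 m³ left
10 containers × 30 m³ = 300 m³; used 247 m³; unused 53 m³.

53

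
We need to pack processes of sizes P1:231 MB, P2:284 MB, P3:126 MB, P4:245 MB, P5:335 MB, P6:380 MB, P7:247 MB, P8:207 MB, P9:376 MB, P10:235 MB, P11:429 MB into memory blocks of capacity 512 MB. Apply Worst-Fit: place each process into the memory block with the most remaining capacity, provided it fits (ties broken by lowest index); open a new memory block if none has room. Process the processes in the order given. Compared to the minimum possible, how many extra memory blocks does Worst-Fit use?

Worst-Fit: [231,126] [284,207] [245,247] [335] [380] [376] [235] [429] → 8 memory blocks.
Total size 3095 MB; any packing needs at least ⌈3095/512⌉ = 7 memory blocks.
An optimal packing achieves that bound: [429] [380,126] [376] [335] [284,207] [247,245] [235,231] → 7 memory blocks.
Excess: 8 − 7 = 1.

1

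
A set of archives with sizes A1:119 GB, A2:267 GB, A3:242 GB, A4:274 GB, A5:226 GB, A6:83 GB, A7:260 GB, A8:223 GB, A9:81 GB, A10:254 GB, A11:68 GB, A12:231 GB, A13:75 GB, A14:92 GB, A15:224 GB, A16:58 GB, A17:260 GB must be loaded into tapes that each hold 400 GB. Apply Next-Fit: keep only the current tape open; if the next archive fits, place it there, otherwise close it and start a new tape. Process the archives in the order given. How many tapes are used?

Put A1 (119 GB) in tape 1; 281 GB remain.
Put A2 (267 GB) in tape 1; 14 GB remain.
Put A3 (242 GB) in tape 2; 158 GB remain.
Put A4 (274 GB) in tape 3; 126 GB remain.
Put A5 (226 GB) in tape 4; 174 GB remain.
Put A6 (83 GB) in tape 4; 91 GB remain.
Put A7 (260 GB) in tape 5; 140 GB remain.
Put A8 (223 GB) in tape 6; 177 GB remain.
Put A9 (81 GB) in tape 6; 96 GB remain.
Put A10 (254 GB) in tape 7; 146 GB remain.
Put A11 (68 GB) in tape 7; 78 GB remain.
Put A12 (231 GB) in tape 8; 169 GB remain.
Put A13 (75 GB) in tape 8; 94 GB remain.
Put A14 (92 GB) in tape 8; 2 GB remain.
Put A15 (224 GB) in tape 9; 176 GB remain.
Put A16 (58 GB) in tape 9; 118 GB remain.
Put A17 (260 GB) in tape 10; 140 GB remain.

10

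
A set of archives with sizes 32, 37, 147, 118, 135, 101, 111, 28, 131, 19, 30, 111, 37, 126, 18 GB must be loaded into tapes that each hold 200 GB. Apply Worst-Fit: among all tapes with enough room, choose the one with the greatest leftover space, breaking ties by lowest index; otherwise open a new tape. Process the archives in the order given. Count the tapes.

32 GB → tape 1 (remaining 168 GB)
37 GB → tape 1 (remaining 131 GB)
147 GB → tape 2 (remaining 53 GB)
118 GB → tape 1 (remaining 13 GB)
135 GB → tape 3 (remaining 65 GB)
101 GB → tape 4 (remaining 99 GB)
111 GB → tape 5 (remaining 89 GB)
28 GB → tape 4 (remaining 71 GB)
131 GB → tape 6 (remaining 69 GB)
19 GB → tape 5 (remaining 70 GB)
30 GB → tape 4 (remaining 41 GB)
111 GB → tape 7 (remaining 89 GB)
37 GB → tape 7 (remaining 52 GB)
126 GB → tape 8 (remaining 74 GB)
18 GB → tape 8 (remaining 56 GB)

8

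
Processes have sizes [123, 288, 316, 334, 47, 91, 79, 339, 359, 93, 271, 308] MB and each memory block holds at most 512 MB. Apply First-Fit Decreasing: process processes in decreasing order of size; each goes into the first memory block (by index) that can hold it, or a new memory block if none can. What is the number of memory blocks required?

7

Sorted descending: 359, 339, 334, 316, 308, 288, 271, 123, 93, 91, 79, 47.
Put 359 MB in memory block 1; 153 MB remain.
Put 339 MB in memory block 2; 173 MB remain.
Put 334 MB in memory block 3; 178 MB remain.
Put 316 MB in memory block 4; 196 MB remain.
Put 308 MB in memory block 5; 204 MB remain.
Put 288 MB in memory block 6; 224 MB remain.
Put 271 MB in memory block 7; 241 MB remain.
Put 123 MB in memory block 1; 30 MB remain.
Put 93 MB in memory block 2; 80 MB remain.
Put 91 MB in memory block 3; 87 MB remain.
Put 79 MB in memory block 2; 1 MB remain.
Put 47 MB in memory block 3; 40 MB remain.
Final memory blocks: [359,123] [339,93,79] [334,91,47] [316] [308] [288] [271].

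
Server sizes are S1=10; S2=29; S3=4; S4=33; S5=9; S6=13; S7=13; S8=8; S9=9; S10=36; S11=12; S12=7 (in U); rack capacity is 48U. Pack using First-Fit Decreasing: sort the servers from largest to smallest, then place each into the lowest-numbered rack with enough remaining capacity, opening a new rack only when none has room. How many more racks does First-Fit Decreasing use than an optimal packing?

First-Fit Decreasing: [36,12] [33,13] [29,13,4] [10,9,9,8,7] → 4 racks.
Total size 183U; any packing needs at least ⌈183/48⌉ = 4 racks.
So 4 is already optimal.

0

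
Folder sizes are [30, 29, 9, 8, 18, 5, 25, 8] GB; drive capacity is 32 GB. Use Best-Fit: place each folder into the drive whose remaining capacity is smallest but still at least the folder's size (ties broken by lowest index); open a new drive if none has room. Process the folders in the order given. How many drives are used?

30 GB → drive 1 (remaining 2 GB)
29 GB → drive 2 (remaining 3 GB)
9 GB → drive 3 (remaining 23 GB)
8 GB → drive 3 (remaining 15 GB)
18 GB → drive 4 (remaining 14 GB)
5 GB → drive 4 (remaining 9 GB)
25 GB → drive 5 (remaining 7 GB)
8 GB → drive 4 (remaining 1 GB)
Final drives: [30] [29] [9,8] [18,5,8] [25].

5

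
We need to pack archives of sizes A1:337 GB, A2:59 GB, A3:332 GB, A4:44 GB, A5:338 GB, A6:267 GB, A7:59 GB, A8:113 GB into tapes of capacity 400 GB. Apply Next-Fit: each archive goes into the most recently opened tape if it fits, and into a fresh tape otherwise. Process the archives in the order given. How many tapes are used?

5 tapes

tape 1: place A1 (337 GB), 63 GB left
tape 1: place A2 (59 GB), 4 GB left
tape 2: place A3 (332 GB), 68 GB left
tape 2: place A4 (44 GB), 24 GB left
tape 3: place A5 (338 GB), 62 GB left
tape 4: place A6 (267 GB), 133 GB left
tape 4: place A7 (59 GB), 74 GB left
tape 5: place A8 (113 GB), 287 GB left
Final tapes: [337,59] [332,44] [338] [267,59] [113].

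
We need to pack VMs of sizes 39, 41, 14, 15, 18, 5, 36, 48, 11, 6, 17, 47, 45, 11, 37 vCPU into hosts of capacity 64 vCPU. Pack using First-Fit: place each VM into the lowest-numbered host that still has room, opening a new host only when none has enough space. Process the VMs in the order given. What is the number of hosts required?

39 vCPU → host 1 (remaining 25 vCPU)
41 vCPU → host 2 (remaining 23 vCPU)
14 vCPU → host 1 (remaining 11 vCPU)
15 vCPU → host 2 (remaining 8 vCPU)
18 vCPU → host 3 (remaining 46 vCPU)
5 vCPU → host 1 (remaining 6 vCPU)
36 vCPU → host 3 (remaining 10 vCPU)
48 vCPU → host 4 (remaining 16 vCPU)
11 vCPU → host 4 (remaining 5 vCPU)
6 vCPU → host 1 (remaining 0 vCPU)
17 vCPU → host 5 (remaining 47 vCPU)
47 vCPU → host 5 (remaining 0 vCPU)
45 vCPU → host 6 (remaining 19 vCPU)
11 vCPU → host 6 (remaining 8 vCPU)
37 vCPU → host 7 (remaining 27 vCPU)
Final hosts: [39,14,5,6] [41,15] [18,36] [48,11] [17,47] [45,11] [37].

7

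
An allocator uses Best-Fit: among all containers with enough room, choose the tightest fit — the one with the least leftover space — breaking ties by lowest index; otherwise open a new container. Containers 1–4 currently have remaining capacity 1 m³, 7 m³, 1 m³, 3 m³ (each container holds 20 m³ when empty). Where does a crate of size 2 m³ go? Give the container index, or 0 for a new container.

4

Containers with room: container 2 (7 m³), container 4 (3 m³).
Tightest fit is container 4 with 3 m³ free.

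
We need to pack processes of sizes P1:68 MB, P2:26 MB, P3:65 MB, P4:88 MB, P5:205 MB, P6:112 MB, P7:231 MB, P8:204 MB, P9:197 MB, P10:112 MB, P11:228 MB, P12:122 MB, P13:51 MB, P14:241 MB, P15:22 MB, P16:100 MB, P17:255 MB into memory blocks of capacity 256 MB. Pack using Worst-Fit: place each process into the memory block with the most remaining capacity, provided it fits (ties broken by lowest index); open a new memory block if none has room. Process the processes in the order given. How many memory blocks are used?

11 memory blocks

P1 (68 MB) → memory block 1 (remaining 188 MB)
P2 (26 MB) → memory block 1 (remaining 162 MB)
P3 (65 MB) → memory block 1 (remaining 97 MB)
P4 (88 MB) → memory block 1 (remaining 9 MB)
P5 (205 MB) → memory block 2 (remaining 51 MB)
P6 (112 MB) → memory block 3 (remaining 144 MB)
P7 (231 MB) → memory block 4 (remaining 25 MB)
P8 (204 MB) → memory block 5 (remaining 52 MB)
P9 (197 MB) → memory block 6 (remaining 59 MB)
P10 (112 MB) → memory block 3 (remaining 32 MB)
P11 (228 MB) → memory block 7 (remaining 28 MB)
P12 (122 MB) → memory block 8 (remaining 134 MB)
P13 (51 MB) → memory block 8 (remaining 83 MB)
P14 (241 MB) → memory block 9 (remaining 15 MB)
P15 (22 MB) → memory block 8 (remaining 61 MB)
P16 (100 MB) → memory block 10 (remaining 156 MB)
P17 (255 MB) → memory block 11 (remaining 1 MB)
Final memory blocks: [68,26,65,88] [205] [112,112] [231] [204] [197] [228] [122,51,22] [241] [100] [255].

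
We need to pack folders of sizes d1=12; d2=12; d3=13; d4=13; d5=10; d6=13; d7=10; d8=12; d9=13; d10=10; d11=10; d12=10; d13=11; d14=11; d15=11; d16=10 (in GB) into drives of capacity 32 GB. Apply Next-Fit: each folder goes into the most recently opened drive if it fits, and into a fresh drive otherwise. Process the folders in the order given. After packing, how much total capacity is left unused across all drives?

43

drive 1: place d1 (12 GB), 20 GB left
drive 1: place d2 (12 GB), 8 GB left
drive 2: place d3 (13 GB), 19 GB left
drive 2: place d4 (13 GB), 6 GB left
drive 3: place d5 (10 GB), 22 GB left
drive 3: place d6 (13 GB), 9 GB left
drive 4: place d7 (10 GB), 22 GB left
drive 4: place d8 (12 GB), 10 GB left
drive 5: place d9 (13 GB), 19 GB left
drive 5: place d10 (10 GB), 9 GB left
drive 6: place d11 (10 GB), 22 GB left
drive 6: place d12 (10 GB), 12 GB left
drive 6: place d13 (11 GB), 1 GB left
drive 7: place d14 (11 GB), 21 GB left
drive 7: place d15 (11 GB), 10 GB left
drive 7: place d16 (10 GB), 0 GB left
7 drives × 32 GB = 224 GB; used 181 GB; unused 43 GB.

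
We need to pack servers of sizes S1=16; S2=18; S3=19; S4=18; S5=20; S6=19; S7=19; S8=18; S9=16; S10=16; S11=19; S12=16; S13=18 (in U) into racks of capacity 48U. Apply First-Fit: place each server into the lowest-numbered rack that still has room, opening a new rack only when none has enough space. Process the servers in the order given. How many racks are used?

rack 1: place S1 (16U), 32U left
rack 1: place S2 (18U), 14U left
rack 2: place S3 (19U), 29U left
rack 2: place S4 (18U), 11U left
rack 3: place S5 (20U), 28U left
rack 3: place S6 (19U), 9U left
rack 4: place S7 (19U), 29U left
rack 4: place S8 (18U), 11U left
rack 5: place S9 (16U), 32U left
rack 5: place S10 (16U), 16U left
rack 6: place S11 (19U), 29U left
rack 5: place S12 (16U), 0U left
rack 6: place S13 (18U), 11U left
Final racks: [16,18] [19,18] [20,19] [19,18] [16,16,16] [19,18].

6 racks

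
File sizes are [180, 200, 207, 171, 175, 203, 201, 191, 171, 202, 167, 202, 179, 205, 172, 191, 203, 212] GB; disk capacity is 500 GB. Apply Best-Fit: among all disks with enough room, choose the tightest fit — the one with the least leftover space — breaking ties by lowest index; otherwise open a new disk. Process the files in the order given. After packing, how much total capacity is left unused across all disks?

disk 1: place 180 GB, 320 GB left
disk 1: place 200 GB, 120 GB left
disk 2: place 207 GB, 293 GB left
disk 2: place 171 GB, 122 GB left
disk 3: place 175 GB, 325 GB left
disk 3: place 203 GB, 122 GB left
disk 4: place 201 GB, 299 GB left
disk 4: place 191 GB, 108 GB left
disk 5: place 171 GB, 329 GB left
disk 5: place 202 GB, 127 GB left
disk 6: place 167 GB, 333 GB left
disk 6: place 202 GB, 131 GB left
disk 7: place 179 GB, 321 GB left
disk 7: place 205 GB, 116 GB left
disk 8: place 172 GB, 328 GB left
disk 8: place 191 GB, 137 GB left
disk 9: place 203 GB, 297 GB left
disk 9: place 212 GB, 85 GB left
9 disks × 500 GB = 4500 GB; used 3432 GB; unused 1068 GB.

1068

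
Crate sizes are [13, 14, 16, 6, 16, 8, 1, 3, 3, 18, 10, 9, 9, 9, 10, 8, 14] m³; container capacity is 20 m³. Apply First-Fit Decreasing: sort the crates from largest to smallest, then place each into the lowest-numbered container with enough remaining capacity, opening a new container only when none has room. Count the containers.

10

Sorted descending: 18, 16, 16, 14, 14, 13, 10, 10, 9, 9, 9, 8, 8, 6, 3, 3, 1.
Put 18 m³ in container 1; 2 m³ remain.
Put 16 m³ in container 2; 4 m³ remain.
Put 16 m³ in container 3; 4 m³ remain.
Put 14 m³ in container 4; 6 m³ remain.
Put 14 m³ in container 5; 6 m³ remain.
Put 13 m³ in container 6; 7 m³ remain.
Put 10 m³ in container 7; 10 m³ remain.
Put 10 m³ in container 7; 0 m³ remain.
Put 9 m³ in container 8; 11 m³ remain.
Put 9 m³ in container 8; 2 m³ remain.
Put 9 m³ in container 9; 11 m³ remain.
Put 8 m³ in container 9; 3 m³ remain.
Put 8 m³ in container 10; 12 m³ remain.
Put 6 m³ in container 4; 0 m³ remain.
Put 3 m³ in container 2; 1 m³ remain.
Put 3 m³ in container 3; 1 m³ remain.
Put 1 m³ in container 1; 1 m³ remain.
Final containers: [18,1] [16,3] [16,3] [14,6] [14] [13] [10,10] [9,9] [9,8] [8].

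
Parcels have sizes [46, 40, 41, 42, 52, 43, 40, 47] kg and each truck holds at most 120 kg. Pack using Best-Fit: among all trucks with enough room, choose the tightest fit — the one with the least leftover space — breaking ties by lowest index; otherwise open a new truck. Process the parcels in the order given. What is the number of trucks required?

4

46 kg → truck 1 (remaining 74 kg)
40 kg → truck 1 (remaining 34 kg)
41 kg → truck 2 (remaining 79 kg)
42 kg → truck 2 (remaining 37 kg)
52 kg → truck 3 (remaining 68 kg)
43 kg → truck 3 (remaining 25 kg)
40 kg → truck 4 (remaining 80 kg)
47 kg → truck 4 (remaining 33 kg)
Final trucks: [46,40] [41,42] [52,43] [40,47].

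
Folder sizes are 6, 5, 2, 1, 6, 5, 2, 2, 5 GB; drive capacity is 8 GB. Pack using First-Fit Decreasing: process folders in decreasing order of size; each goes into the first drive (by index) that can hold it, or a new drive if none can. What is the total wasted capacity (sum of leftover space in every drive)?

Sorted descending: 6, 6, 5, 5, 5, 2, 2, 2, 1.
6 GB → drive 1 (remaining 2 GB)
6 GB → drive 2 (remaining 2 GB)
5 GB → drive 3 (remaining 3 GB)
5 GB → drive 4 (remaining 3 GB)
5 GB → drive 5 (remaining 3 GB)
2 GB → drive 1 (remaining 0 GB)
2 GB → drive 2 (remaining 0 GB)
2 GB → drive 3 (remaining 1 GB)
1 GB → drive 3 (remaining 0 GB)
5 drives × 8 GB = 40 GB; used 34 GB; unused 6 GB.

6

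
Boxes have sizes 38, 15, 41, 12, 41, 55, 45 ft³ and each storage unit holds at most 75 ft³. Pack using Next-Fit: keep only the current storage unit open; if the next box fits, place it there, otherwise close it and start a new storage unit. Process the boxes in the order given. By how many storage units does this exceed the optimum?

Next-Fit: [38,15] [41,12] [41] [55] [45] → 5 storage units.
5 boxes exceed 37.5 ft³ (half the capacity), and no two of those can share a storage unit, so at least 5 storage units are needed.
So 5 is already optimal.

0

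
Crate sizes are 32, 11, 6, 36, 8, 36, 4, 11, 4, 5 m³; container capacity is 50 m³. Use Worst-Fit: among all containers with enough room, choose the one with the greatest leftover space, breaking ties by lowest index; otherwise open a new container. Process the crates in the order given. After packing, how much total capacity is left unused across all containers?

Put 32 m³ in container 1; 18 m³ remain.
Put 11 m³ in container 1; 7 m³ remain.
Put 6 m³ in container 1; 1 m³ remain.
Put 36 m³ in container 2; 14 m³ remain.
Put 8 m³ in container 2; 6 m³ remain.
Put 36 m³ in container 3; 14 m³ remain.
Put 4 m³ in container 3; 10 m³ remain.
Put 11 m³ in container 4; 39 m³ remain.
Put 4 m³ in container 4; 35 m³ remain.
Put 5 m³ in container 4; 30 m³ remain.
4 containers × 50 m³ = 200 m³; used 153 m³; unused 47 m³.

47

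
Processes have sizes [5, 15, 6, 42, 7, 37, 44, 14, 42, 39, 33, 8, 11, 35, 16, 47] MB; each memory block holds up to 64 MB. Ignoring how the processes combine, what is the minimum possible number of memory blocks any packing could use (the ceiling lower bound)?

Total size = 5 + 15 + 6 + 42 + 7 + 37 + 44 + 14 + 42 + 39 + 33 + 8 + 11 + 35 + 16 + 47 = 401 MB.
⌈401 / 64⌉ = 7.

7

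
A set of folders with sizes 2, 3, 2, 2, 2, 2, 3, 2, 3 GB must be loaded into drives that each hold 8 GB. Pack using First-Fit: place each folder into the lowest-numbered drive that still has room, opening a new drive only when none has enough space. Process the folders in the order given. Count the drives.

3

drive 1: place 2 GB, 6 GB left
drive 1: place 3 GB, 3 GB left
drive 1: place 2 GB, 1 GB left
drive 2: place 2 GB, 6 GB left
drive 2: place 2 GB, 4 GB left
drive 2: place 2 GB, 2 GB left
drive 3: place 3 GB, 5 GB left
drive 2: place 2 GB, 0 GB left
drive 3: place 3 GB, 2 GB left
Final drives: [2,3,2] [2,2,2,2] [3,3].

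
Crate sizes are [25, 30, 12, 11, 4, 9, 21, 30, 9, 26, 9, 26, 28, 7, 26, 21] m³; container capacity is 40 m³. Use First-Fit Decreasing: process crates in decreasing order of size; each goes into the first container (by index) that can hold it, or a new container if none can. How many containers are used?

Sorted descending: 30, 30, 28, 26, 26, 26, 25, 21, 21, 12, 11, 9, 9, 9, 7, 4.
container 1: place 30 m³, 10 m³ left
container 2: place 30 m³, 10 m³ left
container 3: place 28 m³, 12 m³ left
container 4: place 26 m³, 14 m³ left
container 5: place 26 m³, 14 m³ left
container 6: place 26 m³, 14 m³ left
container 7: place 25 m³, 15 m³ left
container 8: place 21 m³, 19 m³ left
container 9: place 21 m³, 19 m³ left
container 3: place 12 m³, 0 m³ left
container 4: place 11 m³, 3 m³ left
container 1: place 9 m³, 1 m³ left
container 2: place 9 m³, 1 m³ left
container 5: place 9 m³, 5 m³ left
container 6: place 7 m³, 7 m³ left
container 5: place 4 m³, 1 m³ left
Final containers: [30,9] [30,9] [28,12] [26,11] [26,9,4] [26,7] [25] [21] [21].

9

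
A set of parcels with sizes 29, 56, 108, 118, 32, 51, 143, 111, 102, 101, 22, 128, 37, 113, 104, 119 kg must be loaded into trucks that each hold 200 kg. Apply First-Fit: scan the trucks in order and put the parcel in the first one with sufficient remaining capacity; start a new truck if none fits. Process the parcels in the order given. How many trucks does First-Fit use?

10 trucks

Put 29 kg in truck 1; 171 kg remain.
Put 56 kg in truck 1; 115 kg remain.
Put 108 kg in truck 1; 7 kg remain.
Put 118 kg in truck 2; 82 kg remain.
Put 32 kg in truck 2; 50 kg remain.
Put 51 kg in truck 3; 149 kg remain.
Put 143 kg in truck 3; 6 kg remain.
Put 111 kg in truck 4; 89 kg remain.
Put 102 kg in truck 5; 98 kg remain.
Put 101 kg in truck 6; 99 kg remain.
Put 22 kg in truck 2; 28 kg remain.
Put 128 kg in truck 7; 72 kg remain.
Put 37 kg in truck 4; 52 kg remain.
Put 113 kg in truck 8; 87 kg remain.
Put 104 kg in truck 9; 96 kg remain.
Put 119 kg in truck 10; 81 kg remain.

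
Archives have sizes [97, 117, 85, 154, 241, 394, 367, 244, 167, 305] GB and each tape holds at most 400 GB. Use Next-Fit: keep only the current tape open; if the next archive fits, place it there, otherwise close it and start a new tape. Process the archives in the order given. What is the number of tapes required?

7

97 GB → tape 1 (remaining 303 GB)
117 GB → tape 1 (remaining 186 GB)
85 GB → tape 1 (remaining 101 GB)
154 GB → tape 2 (remaining 246 GB)
241 GB → tape 2 (remaining 5 GB)
394 GB → tape 3 (remaining 6 GB)
367 GB → tape 4 (remaining 33 GB)
244 GB → tape 5 (remaining 156 GB)
167 GB → tape 6 (remaining 233 GB)
305 GB → tape 7 (remaining 95 GB)
Final tapes: [97,117,85] [154,241] [394] [367] [244] [167] [305].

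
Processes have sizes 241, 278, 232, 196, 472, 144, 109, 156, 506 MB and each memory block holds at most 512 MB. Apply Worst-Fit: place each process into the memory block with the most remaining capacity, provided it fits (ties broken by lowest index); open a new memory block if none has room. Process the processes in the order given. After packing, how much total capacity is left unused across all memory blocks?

226

memory block 1: place 241 MB, 271 MB left
memory block 2: place 278 MB, 234 MB left
memory block 1: place 232 MB, 39 MB left
memory block 2: place 196 MB, 38 MB left
memory block 3: place 472 MB, 40 MB left
memory block 4: place 144 MB, 368 MB left
memory block 4: place 109 MB, 259 MB left
memory block 4: place 156 MB, 103 MB left
memory block 5: place 506 MB, 6 MB left
5 memory blocks × 512 MB = 2560 MB; used 2334 MB; unused 226 MB.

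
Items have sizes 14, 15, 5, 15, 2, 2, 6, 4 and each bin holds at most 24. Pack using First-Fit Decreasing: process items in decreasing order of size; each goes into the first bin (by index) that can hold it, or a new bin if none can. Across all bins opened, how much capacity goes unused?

9

Sorted descending: 15, 15, 14, 6, 5, 4, 2, 2.
bin 1: place 15, 9 left
bin 2: place 15, 9 left
bin 3: place 14, 10 left
bin 1: place 6, 3 left
bin 2: place 5, 4 left
bin 2: place 4, 0 left
bin 1: place 2, 1 left
bin 3: place 2, 8 left
3 bins × 24 = 72; used 63; unused 9.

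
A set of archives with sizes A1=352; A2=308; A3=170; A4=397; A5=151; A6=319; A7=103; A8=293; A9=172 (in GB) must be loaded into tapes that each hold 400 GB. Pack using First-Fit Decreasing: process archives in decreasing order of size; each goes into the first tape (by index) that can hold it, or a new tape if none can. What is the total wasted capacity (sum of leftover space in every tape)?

535

Sorted descending: 397, 352, 319, 308, 293, 172, 170, 151, 103.
tape 1: place 397 GB, 3 GB left
tape 2: place 352 GB, 48 GB left
tape 3: place 319 GB, 81 GB left
tape 4: place 308 GB, 92 GB left
tape 5: place 293 GB, 107 GB left
tape 6: place 172 GB, 228 GB left
tape 6: place 170 GB, 58 GB left
tape 7: place 151 GB, 249 GB left
tape 5: place 103 GB, 4 GB left
7 tapes × 400 GB = 2800 GB; used 2265 GB; unused 535 GB.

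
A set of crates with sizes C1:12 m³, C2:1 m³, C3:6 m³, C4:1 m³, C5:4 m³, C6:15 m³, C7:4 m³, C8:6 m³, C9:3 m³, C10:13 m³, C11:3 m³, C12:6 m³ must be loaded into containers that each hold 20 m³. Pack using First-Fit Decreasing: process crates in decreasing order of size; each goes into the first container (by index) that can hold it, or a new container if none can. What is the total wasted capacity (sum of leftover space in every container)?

6

Sorted descending: 15, 13, 12, 6, 6, 6, 4, 4, 3, 3, 1, 1.
15 m³ → container 1 (remaining 5 m³)
13 m³ → container 2 (remaining 7 m³)
12 m³ → container 3 (remaining 8 m³)
6 m³ → container 2 (remaining 1 m³)
6 m³ → container 3 (remaining 2 m³)
6 m³ → container 4 (remaining 14 m³)
4 m³ → container 1 (remaining 1 m³)
4 m³ → container 4 (remaining 10 m³)
3 m³ → container 4 (remaining 7 m³)
3 m³ → container 4 (remaining 4 m³)
1 m³ → container 1 (remaining 0 m³)
1 m³ → container 2 (remaining 0 m³)
4 containers × 20 m³ = 80 m³; used 74 m³; unused 6 m³.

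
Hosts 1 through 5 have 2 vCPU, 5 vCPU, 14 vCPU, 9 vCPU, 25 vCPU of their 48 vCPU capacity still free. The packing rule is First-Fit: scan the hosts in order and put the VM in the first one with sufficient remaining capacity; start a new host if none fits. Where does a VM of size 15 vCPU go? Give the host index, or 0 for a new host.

Hosts with room: host 5 (25 vCPU).
The first with room is host 5.

5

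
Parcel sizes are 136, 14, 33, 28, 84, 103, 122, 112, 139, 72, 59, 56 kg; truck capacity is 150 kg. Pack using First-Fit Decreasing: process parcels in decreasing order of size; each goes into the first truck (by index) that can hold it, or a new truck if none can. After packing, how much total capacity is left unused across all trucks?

Sorted descending: 139, 136, 122, 112, 103, 84, 72, 59, 56, 33, 28, 14.
Put 139 kg in truck 1; 11 kg remain.
Put 136 kg in truck 2; 14 kg remain.
Put 122 kg in truck 3; 28 kg remain.
Put 112 kg in truck 4; 38 kg remain.
Put 103 kg in truck 5; 47 kg remain.
Put 84 kg in truck 6; 66 kg remain.
Put 72 kg in truck 7; 78 kg remain.
Put 59 kg in truck 6; 7 kg remain.
Put 56 kg in truck 7; 22 kg remain.
Put 33 kg in truck 4; 5 kg remain.
Put 28 kg in truck 3; 0 kg remain.
Put 14 kg in truck 2; 0 kg remain.
7 trucks × 150 kg = 1050 kg; used 958 kg; unused 92 kg.

92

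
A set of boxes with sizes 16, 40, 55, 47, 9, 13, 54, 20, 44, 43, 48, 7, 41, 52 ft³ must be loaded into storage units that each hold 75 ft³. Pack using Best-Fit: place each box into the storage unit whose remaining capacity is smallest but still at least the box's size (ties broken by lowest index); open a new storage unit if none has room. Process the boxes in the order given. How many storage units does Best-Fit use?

storage unit 1: place 16 ft³, 59 ft³ left
storage unit 1: place 40 ft³, 19 ft³ left
storage unit 2: place 55 ft³, 20 ft³ left
storage unit 3: place 47 ft³, 28 ft³ left
storage unit 1: place 9 ft³, 10 ft³ left
storage unit 2: place 13 ft³, 7 ft³ left
storage unit 4: place 54 ft³, 21 ft³ left
storage unit 4: place 20 ft³, 1 ft³ left
storage unit 5: place 44 ft³, 31 ft³ left
storage unit 6: place 43 ft³, 32 ft³ left
storage unit 7: place 48 ft³, 27 ft³ left
storage unit 2: place 7 ft³, 0 ft³ left
storage unit 8: place 41 ft³, 34 ft³ left
storage unit 9: place 52 ft³, 23 ft³ left
Final storage units: [16,40,9] [55,13,7] [47] [54,20] [44] [43] [48] [41] [52].

9 storage units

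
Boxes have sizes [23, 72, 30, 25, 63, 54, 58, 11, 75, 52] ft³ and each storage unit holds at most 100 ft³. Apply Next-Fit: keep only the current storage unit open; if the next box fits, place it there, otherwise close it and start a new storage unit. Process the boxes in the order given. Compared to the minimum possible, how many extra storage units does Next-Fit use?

Next-Fit: [23,72] [30,25] [63] [54] [58,11] [75] [52] → 7 storage units.
6 boxes exceed 50 ft³ (half the capacity), and no two of those can share a storage unit, so at least 6 storage units are needed.
An optimal packing achieves that bound: [75,25] [72,23] [63,30] [58,11] [54] [52] → 6 storage units.
Excess: 7 − 6 = 1.

1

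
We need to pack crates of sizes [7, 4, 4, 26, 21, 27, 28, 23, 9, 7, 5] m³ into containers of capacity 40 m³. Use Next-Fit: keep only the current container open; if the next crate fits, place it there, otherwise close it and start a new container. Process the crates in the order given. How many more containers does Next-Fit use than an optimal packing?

Next-Fit: [7,4,4] [26] [21] [27] [28] [23,9,7] [5] → 7 containers.
Total size 161 m³; any packing needs at least ⌈161/40⌉ = 5 containers.
An optimal packing achieves that bound: [28,9] [27,7,5] [26,7,4] [23,4] [21] → 5 containers.
Excess: 7 − 5 = 2.

2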